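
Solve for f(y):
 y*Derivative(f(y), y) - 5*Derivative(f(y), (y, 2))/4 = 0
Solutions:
 f(y) = C1 + C2*erfi(sqrt(10)*y/5)


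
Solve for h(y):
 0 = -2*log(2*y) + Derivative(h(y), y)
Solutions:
 h(y) = C1 + 2*y*log(y) - 2*y + y*log(4)


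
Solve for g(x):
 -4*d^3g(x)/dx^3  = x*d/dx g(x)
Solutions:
 g(x) = C1 + Integral(C2*airyai(-2^(1/3)*x/2) + C3*airybi(-2^(1/3)*x/2), x)


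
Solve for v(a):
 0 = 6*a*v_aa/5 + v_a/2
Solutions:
 v(a) = C1 + C2*a^(7/12)


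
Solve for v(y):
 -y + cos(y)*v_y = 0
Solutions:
 v(y) = C1 + Integral(y/cos(y), y)


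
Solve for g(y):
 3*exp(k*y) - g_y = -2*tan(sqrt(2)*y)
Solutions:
 g(y) = C1 + 3*Piecewise((exp(k*y)/k, Ne(k, 0)), (y, True)) - sqrt(2)*log(cos(sqrt(2)*y))


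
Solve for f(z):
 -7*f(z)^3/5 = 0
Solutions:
 f(z) = 0


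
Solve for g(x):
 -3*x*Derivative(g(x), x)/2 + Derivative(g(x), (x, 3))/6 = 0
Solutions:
 g(x) = C1 + Integral(C2*airyai(3^(2/3)*x) + C3*airybi(3^(2/3)*x), x)


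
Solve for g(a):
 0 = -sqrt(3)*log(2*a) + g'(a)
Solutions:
 g(a) = C1 + sqrt(3)*a*log(a) - sqrt(3)*a + sqrt(3)*a*log(2)


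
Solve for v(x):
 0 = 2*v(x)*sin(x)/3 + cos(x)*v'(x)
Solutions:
 v(x) = C1*cos(x)^(2/3)


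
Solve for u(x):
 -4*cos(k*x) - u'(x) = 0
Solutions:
 u(x) = C1 - 4*sin(k*x)/k


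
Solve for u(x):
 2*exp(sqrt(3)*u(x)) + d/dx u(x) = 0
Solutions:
 u(x) = sqrt(3)*(2*log(1/(C1 + 2*x)) - log(3))/6


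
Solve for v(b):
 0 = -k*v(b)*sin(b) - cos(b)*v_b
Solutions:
 v(b) = C1*exp(k*log(cos(b)))


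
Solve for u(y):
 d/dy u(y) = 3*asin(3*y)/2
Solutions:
 u(y) = C1 + 3*y*asin(3*y)/2 + sqrt(1 - 9*y^2)/2


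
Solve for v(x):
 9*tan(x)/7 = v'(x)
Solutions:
 v(x) = C1 - 9*log(cos(x))/7


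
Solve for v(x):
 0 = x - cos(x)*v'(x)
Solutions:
 v(x) = C1 + Integral(x/cos(x), x)


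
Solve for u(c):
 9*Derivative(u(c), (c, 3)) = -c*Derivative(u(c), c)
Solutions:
 u(c) = C1 + Integral(C2*airyai(-3^(1/3)*c/3) + C3*airybi(-3^(1/3)*c/3), c)


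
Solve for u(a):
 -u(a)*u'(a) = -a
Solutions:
 u(a) = -sqrt(C1 + a^2)
 u(a) = sqrt(C1 + a^2)


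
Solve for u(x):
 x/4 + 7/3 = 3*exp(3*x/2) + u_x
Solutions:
 u(x) = C1 + x^2/8 + 7*x/3 - 2*exp(3*x/2)


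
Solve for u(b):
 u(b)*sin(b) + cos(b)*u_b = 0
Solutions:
 u(b) = C1*cos(b)


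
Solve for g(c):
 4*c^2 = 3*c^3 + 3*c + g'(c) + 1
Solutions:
 g(c) = C1 - 3*c^4/4 + 4*c^3/3 - 3*c^2/2 - c


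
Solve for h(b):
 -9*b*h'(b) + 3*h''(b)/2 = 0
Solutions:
 h(b) = C1 + C2*erfi(sqrt(3)*b)


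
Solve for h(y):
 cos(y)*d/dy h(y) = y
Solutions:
 h(y) = C1 + Integral(y/cos(y), y)


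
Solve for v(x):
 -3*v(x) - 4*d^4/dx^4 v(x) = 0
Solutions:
 v(x) = (C1*sin(3^(1/4)*x/2) + C2*cos(3^(1/4)*x/2))*exp(-3^(1/4)*x/2) + (C3*sin(3^(1/4)*x/2) + C4*cos(3^(1/4)*x/2))*exp(3^(1/4)*x/2)


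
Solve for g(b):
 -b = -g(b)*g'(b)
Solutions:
 g(b) = -sqrt(C1 + b^2)
 g(b) = sqrt(C1 + b^2)


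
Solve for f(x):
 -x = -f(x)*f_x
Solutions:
 f(x) = -sqrt(C1 + x^2)
 f(x) = sqrt(C1 + x^2)


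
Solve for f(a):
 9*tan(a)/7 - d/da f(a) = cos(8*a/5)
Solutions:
 f(a) = C1 - 9*log(cos(a))/7 - 5*sin(8*a/5)/8


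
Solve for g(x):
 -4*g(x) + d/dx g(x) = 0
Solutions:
 g(x) = C1*exp(4*x)


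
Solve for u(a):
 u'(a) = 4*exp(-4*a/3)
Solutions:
 u(a) = C1 - 3*exp(-4*a/3)


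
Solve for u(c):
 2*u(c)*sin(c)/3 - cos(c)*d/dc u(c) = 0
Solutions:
 u(c) = C1/cos(c)^(2/3)


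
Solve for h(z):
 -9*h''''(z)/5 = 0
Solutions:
 h(z) = C1 + C2*z + C3*z^2 + C4*z^3


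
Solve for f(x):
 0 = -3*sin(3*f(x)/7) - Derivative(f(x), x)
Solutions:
 3*x + 7*log(cos(3*f(x)/7) - 1)/6 - 7*log(cos(3*f(x)/7) + 1)/6 = C1


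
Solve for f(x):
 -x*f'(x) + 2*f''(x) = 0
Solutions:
 f(x) = C1 + C2*erfi(x/2)


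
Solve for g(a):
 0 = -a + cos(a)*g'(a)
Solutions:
 g(a) = C1 + Integral(a/cos(a), a)


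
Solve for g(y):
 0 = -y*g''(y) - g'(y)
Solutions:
 g(y) = C1 + C2*log(y)


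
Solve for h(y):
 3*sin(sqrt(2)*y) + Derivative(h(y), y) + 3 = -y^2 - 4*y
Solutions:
 h(y) = C1 - y^3/3 - 2*y^2 - 3*y + 3*sqrt(2)*cos(sqrt(2)*y)/2


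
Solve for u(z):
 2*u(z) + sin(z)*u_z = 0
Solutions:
 u(z) = C1*(cos(z) + 1)/(cos(z) - 1)


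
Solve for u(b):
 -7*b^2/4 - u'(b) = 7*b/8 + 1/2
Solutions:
 u(b) = C1 - 7*b^3/12 - 7*b^2/16 - b/2


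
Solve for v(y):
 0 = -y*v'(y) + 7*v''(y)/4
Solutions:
 v(y) = C1 + C2*erfi(sqrt(14)*y/7)


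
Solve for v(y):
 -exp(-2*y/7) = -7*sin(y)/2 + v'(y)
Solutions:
 v(y) = C1 - 7*cos(y)/2 + 7*exp(-2*y/7)/2


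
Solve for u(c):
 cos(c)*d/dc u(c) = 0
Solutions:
 u(c) = C1


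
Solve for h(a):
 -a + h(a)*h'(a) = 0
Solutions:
 h(a) = -sqrt(C1 + a^2)
 h(a) = sqrt(C1 + a^2)


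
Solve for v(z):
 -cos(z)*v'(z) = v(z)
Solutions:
 v(z) = C1*sqrt(sin(z) - 1)/sqrt(sin(z) + 1)


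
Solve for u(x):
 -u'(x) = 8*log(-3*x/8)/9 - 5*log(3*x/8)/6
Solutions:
 u(x) = C1 - x*log(x)/18 + x*(-log(3) + 1 + 3*log(2) - 16*I*pi)/18


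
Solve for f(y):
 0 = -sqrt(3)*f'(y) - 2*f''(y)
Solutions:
 f(y) = C1 + C2*exp(-sqrt(3)*y/2)


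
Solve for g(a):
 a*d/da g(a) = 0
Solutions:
 g(a) = C1


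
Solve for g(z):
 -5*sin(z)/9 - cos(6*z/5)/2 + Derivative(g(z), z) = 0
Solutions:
 g(z) = C1 + 5*sin(6*z/5)/12 - 5*cos(z)/9


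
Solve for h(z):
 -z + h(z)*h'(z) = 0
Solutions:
 h(z) = -sqrt(C1 + z^2)
 h(z) = sqrt(C1 + z^2)


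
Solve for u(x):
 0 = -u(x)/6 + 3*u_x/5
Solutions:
 u(x) = C1*exp(5*x/18)


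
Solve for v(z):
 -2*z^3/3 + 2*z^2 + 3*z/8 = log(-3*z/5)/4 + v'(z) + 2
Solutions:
 v(z) = C1 - z^4/6 + 2*z^3/3 + 3*z^2/16 - z*log(-z)/4 + z*(-7 - log(3) + log(5))/4


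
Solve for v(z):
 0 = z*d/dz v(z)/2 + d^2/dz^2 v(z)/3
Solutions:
 v(z) = C1 + C2*erf(sqrt(3)*z/2)


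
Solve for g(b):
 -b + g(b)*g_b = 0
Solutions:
 g(b) = -sqrt(C1 + b^2)
 g(b) = sqrt(C1 + b^2)


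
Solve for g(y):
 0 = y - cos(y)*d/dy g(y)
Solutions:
 g(y) = C1 + Integral(y/cos(y), y)


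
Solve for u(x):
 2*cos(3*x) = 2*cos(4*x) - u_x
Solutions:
 u(x) = C1 - 2*sin(3*x)/3 + sin(4*x)/2


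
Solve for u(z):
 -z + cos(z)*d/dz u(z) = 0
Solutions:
 u(z) = C1 + Integral(z/cos(z), z)


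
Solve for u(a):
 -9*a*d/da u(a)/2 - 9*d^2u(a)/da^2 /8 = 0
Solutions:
 u(a) = C1 + C2*erf(sqrt(2)*a)


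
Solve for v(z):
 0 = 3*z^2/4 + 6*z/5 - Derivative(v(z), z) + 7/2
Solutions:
 v(z) = C1 + z^3/4 + 3*z^2/5 + 7*z/2


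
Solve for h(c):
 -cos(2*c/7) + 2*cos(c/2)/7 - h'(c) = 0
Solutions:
 h(c) = C1 - 7*sin(2*c/7)/2 + 4*sin(c/2)/7


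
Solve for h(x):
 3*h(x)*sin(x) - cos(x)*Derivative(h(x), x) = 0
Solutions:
 h(x) = C1/cos(x)^3


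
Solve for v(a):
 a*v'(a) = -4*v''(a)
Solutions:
 v(a) = C1 + C2*erf(sqrt(2)*a/4)


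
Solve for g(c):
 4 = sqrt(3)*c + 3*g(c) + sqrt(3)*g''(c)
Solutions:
 g(c) = C1*sin(3^(1/4)*c) + C2*cos(3^(1/4)*c) - sqrt(3)*c/3 + 4/3


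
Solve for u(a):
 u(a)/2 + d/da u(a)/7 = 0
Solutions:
 u(a) = C1*exp(-7*a/2)


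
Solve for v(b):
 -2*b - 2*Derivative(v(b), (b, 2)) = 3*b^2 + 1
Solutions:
 v(b) = C1 + C2*b - b^4/8 - b^3/6 - b^2/4


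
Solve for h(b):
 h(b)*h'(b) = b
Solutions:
 h(b) = -sqrt(C1 + b^2)
 h(b) = sqrt(C1 + b^2)


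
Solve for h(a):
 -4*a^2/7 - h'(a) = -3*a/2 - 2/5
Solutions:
 h(a) = C1 - 4*a^3/21 + 3*a^2/4 + 2*a/5


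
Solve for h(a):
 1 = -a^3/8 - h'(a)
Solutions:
 h(a) = C1 - a^4/32 - a


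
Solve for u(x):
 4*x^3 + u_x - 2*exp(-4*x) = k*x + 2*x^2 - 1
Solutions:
 u(x) = C1 + k*x^2/2 - x^4 + 2*x^3/3 - x - exp(-4*x)/2


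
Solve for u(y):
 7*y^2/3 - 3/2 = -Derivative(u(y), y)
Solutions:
 u(y) = C1 - 7*y^3/9 + 3*y/2


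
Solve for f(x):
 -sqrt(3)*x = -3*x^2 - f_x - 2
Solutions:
 f(x) = C1 - x^3 + sqrt(3)*x^2/2 - 2*x


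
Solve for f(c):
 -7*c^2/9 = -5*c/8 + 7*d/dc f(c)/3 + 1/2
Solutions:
 f(c) = C1 - c^3/9 + 15*c^2/112 - 3*c/14


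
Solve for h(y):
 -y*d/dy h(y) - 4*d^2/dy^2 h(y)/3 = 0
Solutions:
 h(y) = C1 + C2*erf(sqrt(6)*y/4)


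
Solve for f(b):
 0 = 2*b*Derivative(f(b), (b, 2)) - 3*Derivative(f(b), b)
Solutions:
 f(b) = C1 + C2*b^(5/2)


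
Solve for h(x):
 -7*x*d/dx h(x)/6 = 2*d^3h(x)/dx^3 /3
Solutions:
 h(x) = C1 + Integral(C2*airyai(-14^(1/3)*x/2) + C3*airybi(-14^(1/3)*x/2), x)


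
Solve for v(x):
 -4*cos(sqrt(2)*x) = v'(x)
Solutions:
 v(x) = C1 - 2*sqrt(2)*sin(sqrt(2)*x)


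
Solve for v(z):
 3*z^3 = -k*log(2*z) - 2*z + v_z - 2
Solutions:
 v(z) = C1 + k*z*log(z) - k*z + k*z*log(2) + 3*z^4/4 + z^2 + 2*z


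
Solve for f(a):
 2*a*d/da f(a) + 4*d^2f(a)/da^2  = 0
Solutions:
 f(a) = C1 + C2*erf(a/2)


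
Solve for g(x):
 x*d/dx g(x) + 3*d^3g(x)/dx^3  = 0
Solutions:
 g(x) = C1 + Integral(C2*airyai(-3^(2/3)*x/3) + C3*airybi(-3^(2/3)*x/3), x)


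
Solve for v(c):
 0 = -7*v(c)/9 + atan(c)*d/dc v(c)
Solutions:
 v(c) = C1*exp(7*Integral(1/atan(c), c)/9)


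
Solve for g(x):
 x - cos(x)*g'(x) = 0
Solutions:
 g(x) = C1 + Integral(x/cos(x), x)


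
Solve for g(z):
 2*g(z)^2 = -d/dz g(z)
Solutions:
 g(z) = 1/(C1 + 2*z)


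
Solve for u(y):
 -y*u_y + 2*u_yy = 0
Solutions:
 u(y) = C1 + C2*erfi(y/2)


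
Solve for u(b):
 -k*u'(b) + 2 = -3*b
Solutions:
 u(b) = C1 + 3*b^2/(2*k) + 2*b/k


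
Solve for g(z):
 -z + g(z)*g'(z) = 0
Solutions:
 g(z) = -sqrt(C1 + z^2)
 g(z) = sqrt(C1 + z^2)


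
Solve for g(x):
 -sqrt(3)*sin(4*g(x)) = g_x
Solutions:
 g(x) = -acos((-C1 - exp(8*sqrt(3)*x))/(C1 - exp(8*sqrt(3)*x)))/4 + pi/2
 g(x) = acos((-C1 - exp(8*sqrt(3)*x))/(C1 - exp(8*sqrt(3)*x)))/4


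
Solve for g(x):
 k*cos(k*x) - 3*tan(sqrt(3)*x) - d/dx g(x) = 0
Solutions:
 g(x) = C1 + k*Piecewise((sin(k*x)/k, Ne(k, 0)), (x, True)) + sqrt(3)*log(cos(sqrt(3)*x))


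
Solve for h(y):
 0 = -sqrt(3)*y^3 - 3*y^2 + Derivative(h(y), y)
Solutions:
 h(y) = C1 + sqrt(3)*y^4/4 + y^3


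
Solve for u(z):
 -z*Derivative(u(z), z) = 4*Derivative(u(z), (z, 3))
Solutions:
 u(z) = C1 + Integral(C2*airyai(-2^(1/3)*z/2) + C3*airybi(-2^(1/3)*z/2), z)


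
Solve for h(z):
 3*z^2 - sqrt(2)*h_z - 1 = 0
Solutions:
 h(z) = C1 + sqrt(2)*z^3/2 - sqrt(2)*z/2


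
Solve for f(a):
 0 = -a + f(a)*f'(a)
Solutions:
 f(a) = -sqrt(C1 + a^2)
 f(a) = sqrt(C1 + a^2)


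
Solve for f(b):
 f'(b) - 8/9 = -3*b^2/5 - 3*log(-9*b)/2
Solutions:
 f(b) = C1 - b^3/5 - 3*b*log(-b)/2 + b*(43/18 - 3*log(3))


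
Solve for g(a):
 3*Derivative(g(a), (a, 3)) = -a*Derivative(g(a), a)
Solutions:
 g(a) = C1 + Integral(C2*airyai(-3^(2/3)*a/3) + C3*airybi(-3^(2/3)*a/3), a)


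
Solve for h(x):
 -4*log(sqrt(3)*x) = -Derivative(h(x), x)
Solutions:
 h(x) = C1 + 4*x*log(x) - 4*x + x*log(9)


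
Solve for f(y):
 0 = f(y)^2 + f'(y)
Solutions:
 f(y) = 1/(C1 + y)


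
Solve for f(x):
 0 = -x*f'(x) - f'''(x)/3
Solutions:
 f(x) = C1 + Integral(C2*airyai(-3^(1/3)*x) + C3*airybi(-3^(1/3)*x), x)


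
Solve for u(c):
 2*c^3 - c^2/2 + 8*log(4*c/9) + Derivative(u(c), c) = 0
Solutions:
 u(c) = C1 - c^4/2 + c^3/6 - 8*c*log(c) + c*log(43046721/65536) + 8*c


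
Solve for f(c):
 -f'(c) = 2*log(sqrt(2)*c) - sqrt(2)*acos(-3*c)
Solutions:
 f(c) = C1 - 2*c*log(c) - c*log(2) + 2*c + sqrt(2)*(c*acos(-3*c) + sqrt(1 - 9*c^2)/3)


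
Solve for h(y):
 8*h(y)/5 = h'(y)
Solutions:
 h(y) = C1*exp(8*y/5)


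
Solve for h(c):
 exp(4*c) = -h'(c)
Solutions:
 h(c) = C1 - exp(4*c)/4


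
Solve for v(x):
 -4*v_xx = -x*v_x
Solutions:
 v(x) = C1 + C2*erfi(sqrt(2)*x/4)


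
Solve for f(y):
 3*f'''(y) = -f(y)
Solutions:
 f(y) = C3*exp(-3^(2/3)*y/3) + (C1*sin(3^(1/6)*y/2) + C2*cos(3^(1/6)*y/2))*exp(3^(2/3)*y/6)


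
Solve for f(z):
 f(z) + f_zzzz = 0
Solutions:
 f(z) = (C1*sin(sqrt(2)*z/2) + C2*cos(sqrt(2)*z/2))*exp(-sqrt(2)*z/2) + (C3*sin(sqrt(2)*z/2) + C4*cos(sqrt(2)*z/2))*exp(sqrt(2)*z/2)


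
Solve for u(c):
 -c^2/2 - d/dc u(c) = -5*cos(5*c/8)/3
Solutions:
 u(c) = C1 - c^3/6 + 8*sin(5*c/8)/3


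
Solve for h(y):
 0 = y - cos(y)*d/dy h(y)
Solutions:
 h(y) = C1 + Integral(y/cos(y), y)


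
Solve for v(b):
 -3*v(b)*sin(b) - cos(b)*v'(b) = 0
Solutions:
 v(b) = C1*cos(b)^3


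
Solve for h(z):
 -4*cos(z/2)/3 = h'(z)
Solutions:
 h(z) = C1 - 8*sin(z/2)/3


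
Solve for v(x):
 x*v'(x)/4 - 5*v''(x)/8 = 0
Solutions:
 v(x) = C1 + C2*erfi(sqrt(5)*x/5)


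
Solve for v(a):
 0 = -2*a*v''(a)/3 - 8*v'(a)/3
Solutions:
 v(a) = C1 + C2/a^3


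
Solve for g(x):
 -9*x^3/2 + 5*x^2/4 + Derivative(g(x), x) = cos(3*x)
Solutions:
 g(x) = C1 + 9*x^4/8 - 5*x^3/12 + sin(3*x)/3


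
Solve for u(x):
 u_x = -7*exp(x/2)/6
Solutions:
 u(x) = C1 - 7*exp(x/2)/3


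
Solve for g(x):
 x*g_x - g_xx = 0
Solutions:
 g(x) = C1 + C2*erfi(sqrt(2)*x/2)


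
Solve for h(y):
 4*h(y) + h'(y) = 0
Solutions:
 h(y) = C1*exp(-4*y)


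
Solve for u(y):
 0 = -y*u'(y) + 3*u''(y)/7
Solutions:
 u(y) = C1 + C2*erfi(sqrt(42)*y/6)


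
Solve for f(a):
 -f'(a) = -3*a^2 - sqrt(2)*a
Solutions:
 f(a) = C1 + a^3 + sqrt(2)*a^2/2


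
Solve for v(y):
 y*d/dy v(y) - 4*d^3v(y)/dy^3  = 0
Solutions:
 v(y) = C1 + Integral(C2*airyai(2^(1/3)*y/2) + C3*airybi(2^(1/3)*y/2), y)


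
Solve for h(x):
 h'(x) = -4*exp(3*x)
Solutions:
 h(x) = C1 - 4*exp(3*x)/3


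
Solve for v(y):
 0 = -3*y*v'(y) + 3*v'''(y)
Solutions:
 v(y) = C1 + Integral(C2*airyai(y) + C3*airybi(y), y)


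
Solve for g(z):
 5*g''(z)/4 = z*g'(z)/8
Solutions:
 g(z) = C1 + C2*erfi(sqrt(5)*z/10)


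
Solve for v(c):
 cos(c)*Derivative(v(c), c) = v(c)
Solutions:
 v(c) = C1*sqrt(sin(c) + 1)/sqrt(sin(c) - 1)


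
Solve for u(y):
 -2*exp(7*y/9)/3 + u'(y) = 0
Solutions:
 u(y) = C1 + 6*exp(7*y/9)/7


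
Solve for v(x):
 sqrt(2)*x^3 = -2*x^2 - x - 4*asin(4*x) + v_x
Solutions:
 v(x) = C1 + sqrt(2)*x^4/4 + 2*x^3/3 + x^2/2 + 4*x*asin(4*x) + sqrt(1 - 16*x^2)


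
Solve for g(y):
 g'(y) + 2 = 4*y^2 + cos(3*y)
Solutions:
 g(y) = C1 + 4*y^3/3 - 2*y + sin(3*y)/3


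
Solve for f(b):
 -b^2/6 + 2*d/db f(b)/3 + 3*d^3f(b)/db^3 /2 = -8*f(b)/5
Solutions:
 f(b) = C1*exp(-b*(-75^(1/3)*(81 + 2*sqrt(1659))^(1/3) + 5*45^(1/3)/(81 + 2*sqrt(1659))^(1/3))/45)*sin(3^(1/6)*5^(1/3)*b*(15/(81 + 2*sqrt(1659))^(1/3) + 3^(2/3)*5^(1/3)*(81 + 2*sqrt(1659))^(1/3))/45) + C2*exp(-b*(-75^(1/3)*(81 + 2*sqrt(1659))^(1/3) + 5*45^(1/3)/(81 + 2*sqrt(1659))^(1/3))/45)*cos(3^(1/6)*5^(1/3)*b*(15/(81 + 2*sqrt(1659))^(1/3) + 3^(2/3)*5^(1/3)*(81 + 2*sqrt(1659))^(1/3))/45) + C3*exp(2*b*(-75^(1/3)*(81 + 2*sqrt(1659))^(1/3) + 5*45^(1/3)/(81 + 2*sqrt(1659))^(1/3))/45) + 5*b^2/48 - 25*b/288 + 125/3456


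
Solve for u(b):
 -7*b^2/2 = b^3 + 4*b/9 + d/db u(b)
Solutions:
 u(b) = C1 - b^4/4 - 7*b^3/6 - 2*b^2/9


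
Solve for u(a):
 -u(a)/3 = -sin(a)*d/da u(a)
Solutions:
 u(a) = C1*(cos(a) - 1)^(1/6)/(cos(a) + 1)^(1/6)


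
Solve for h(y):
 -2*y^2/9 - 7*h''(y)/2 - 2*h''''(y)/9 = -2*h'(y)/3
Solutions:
 h(y) = C1 + C2*exp(3^(1/3)*y*(-(4 + sqrt(1045))^(1/3) + 7*3^(1/3)/(4 + sqrt(1045))^(1/3))/4)*sin(3^(1/6)*y*(21/(4 + sqrt(1045))^(1/3) + 3^(2/3)*(4 + sqrt(1045))^(1/3))/4) + C3*exp(3^(1/3)*y*(-(4 + sqrt(1045))^(1/3) + 7*3^(1/3)/(4 + sqrt(1045))^(1/3))/4)*cos(3^(1/6)*y*(21/(4 + sqrt(1045))^(1/3) + 3^(2/3)*(4 + sqrt(1045))^(1/3))/4) + C4*exp(-3^(1/3)*y*(-(4 + sqrt(1045))^(1/3) + 7*3^(1/3)/(4 + sqrt(1045))^(1/3))/2) + y^3/9 + 7*y^2/4 + 147*y/8


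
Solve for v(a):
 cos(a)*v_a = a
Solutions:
 v(a) = C1 + Integral(a/cos(a), a)


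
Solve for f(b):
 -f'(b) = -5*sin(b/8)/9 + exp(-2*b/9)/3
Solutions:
 f(b) = C1 - 40*cos(b/8)/9 + 3*exp(-2*b/9)/2


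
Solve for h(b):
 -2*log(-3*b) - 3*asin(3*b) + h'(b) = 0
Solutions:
 h(b) = C1 + 2*b*log(-b) + 3*b*asin(3*b) - 2*b + 2*b*log(3) + sqrt(1 - 9*b^2)


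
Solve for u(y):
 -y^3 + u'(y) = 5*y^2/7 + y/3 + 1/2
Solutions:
 u(y) = C1 + y^4/4 + 5*y^3/21 + y^2/6 + y/2


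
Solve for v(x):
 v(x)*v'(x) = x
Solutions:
 v(x) = -sqrt(C1 + x^2)
 v(x) = sqrt(C1 + x^2)


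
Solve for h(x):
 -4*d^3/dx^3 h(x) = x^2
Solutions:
 h(x) = C1 + C2*x + C3*x^2 - x^5/240


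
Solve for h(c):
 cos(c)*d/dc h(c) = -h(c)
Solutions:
 h(c) = C1*sqrt(sin(c) - 1)/sqrt(sin(c) + 1)


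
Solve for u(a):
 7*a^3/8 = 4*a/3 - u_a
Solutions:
 u(a) = C1 - 7*a^4/32 + 2*a^2/3


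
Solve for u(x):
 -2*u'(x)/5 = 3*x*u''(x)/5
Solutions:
 u(x) = C1 + C2*x^(1/3)


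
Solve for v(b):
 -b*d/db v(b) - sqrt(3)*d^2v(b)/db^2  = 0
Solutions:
 v(b) = C1 + C2*erf(sqrt(2)*3^(3/4)*b/6)


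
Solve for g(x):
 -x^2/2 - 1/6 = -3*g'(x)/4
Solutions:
 g(x) = C1 + 2*x^3/9 + 2*x/9


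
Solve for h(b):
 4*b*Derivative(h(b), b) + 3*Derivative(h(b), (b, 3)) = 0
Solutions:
 h(b) = C1 + Integral(C2*airyai(-6^(2/3)*b/3) + C3*airybi(-6^(2/3)*b/3), b)


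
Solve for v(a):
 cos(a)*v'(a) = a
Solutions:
 v(a) = C1 + Integral(a/cos(a), a)


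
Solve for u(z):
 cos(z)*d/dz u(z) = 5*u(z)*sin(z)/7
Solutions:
 u(z) = C1/cos(z)^(5/7)


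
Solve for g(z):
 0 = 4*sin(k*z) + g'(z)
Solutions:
 g(z) = C1 + 4*cos(k*z)/k


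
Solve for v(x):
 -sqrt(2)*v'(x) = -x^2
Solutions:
 v(x) = C1 + sqrt(2)*x^3/6


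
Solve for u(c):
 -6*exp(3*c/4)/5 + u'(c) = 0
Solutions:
 u(c) = C1 + 8*exp(3*c/4)/5


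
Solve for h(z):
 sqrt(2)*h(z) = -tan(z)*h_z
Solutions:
 h(z) = C1/sin(z)^(sqrt(2))


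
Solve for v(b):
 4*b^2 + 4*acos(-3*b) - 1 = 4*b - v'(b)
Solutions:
 v(b) = C1 - 4*b^3/3 + 2*b^2 - 4*b*acos(-3*b) + b - 4*sqrt(1 - 9*b^2)/3


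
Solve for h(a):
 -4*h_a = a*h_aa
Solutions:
 h(a) = C1 + C2/a^3


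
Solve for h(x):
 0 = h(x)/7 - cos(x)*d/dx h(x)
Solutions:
 h(x) = C1*(sin(x) + 1)^(1/14)/(sin(x) - 1)^(1/14)


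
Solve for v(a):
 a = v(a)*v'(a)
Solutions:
 v(a) = -sqrt(C1 + a^2)
 v(a) = sqrt(C1 + a^2)


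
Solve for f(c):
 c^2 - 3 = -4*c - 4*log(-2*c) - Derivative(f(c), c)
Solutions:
 f(c) = C1 - c^3/3 - 2*c^2 - 4*c*log(-c) + c*(7 - 4*log(2))


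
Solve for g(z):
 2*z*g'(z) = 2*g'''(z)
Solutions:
 g(z) = C1 + Integral(C2*airyai(z) + C3*airybi(z), z)


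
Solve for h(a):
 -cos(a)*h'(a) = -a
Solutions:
 h(a) = C1 + Integral(a/cos(a), a)


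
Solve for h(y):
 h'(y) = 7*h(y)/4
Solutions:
 h(y) = C1*exp(7*y/4)


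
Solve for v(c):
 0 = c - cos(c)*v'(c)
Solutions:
 v(c) = C1 + Integral(c/cos(c), c)


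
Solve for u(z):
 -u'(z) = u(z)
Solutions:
 u(z) = C1*exp(-z)


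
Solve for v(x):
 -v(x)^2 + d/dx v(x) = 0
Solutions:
 v(x) = -1/(C1 + x)


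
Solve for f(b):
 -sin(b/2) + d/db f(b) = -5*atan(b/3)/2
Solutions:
 f(b) = C1 - 5*b*atan(b/3)/2 + 15*log(b^2 + 9)/4 - 2*cos(b/2)


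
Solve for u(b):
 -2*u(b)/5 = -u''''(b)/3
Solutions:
 u(b) = C1*exp(-5^(3/4)*6^(1/4)*b/5) + C2*exp(5^(3/4)*6^(1/4)*b/5) + C3*sin(5^(3/4)*6^(1/4)*b/5) + C4*cos(5^(3/4)*6^(1/4)*b/5)


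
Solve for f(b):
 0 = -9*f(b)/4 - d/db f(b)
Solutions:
 f(b) = C1*exp(-9*b/4)


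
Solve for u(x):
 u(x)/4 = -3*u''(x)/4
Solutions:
 u(x) = C1*sin(sqrt(3)*x/3) + C2*cos(sqrt(3)*x/3)


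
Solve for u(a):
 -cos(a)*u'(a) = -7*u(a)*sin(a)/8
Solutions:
 u(a) = C1/cos(a)^(7/8)


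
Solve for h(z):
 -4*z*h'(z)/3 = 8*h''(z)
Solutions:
 h(z) = C1 + C2*erf(sqrt(3)*z/6)


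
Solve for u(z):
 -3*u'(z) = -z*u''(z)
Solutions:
 u(z) = C1 + C2*z^4


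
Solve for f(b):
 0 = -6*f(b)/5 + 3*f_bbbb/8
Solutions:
 f(b) = C1*exp(-2*5^(3/4)*b/5) + C2*exp(2*5^(3/4)*b/5) + C3*sin(2*5^(3/4)*b/5) + C4*cos(2*5^(3/4)*b/5)


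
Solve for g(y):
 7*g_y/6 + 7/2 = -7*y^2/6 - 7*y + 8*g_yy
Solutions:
 g(y) = C1 + C2*exp(7*y/48) - y^3/3 - 69*y^2/7 - 6771*y/49


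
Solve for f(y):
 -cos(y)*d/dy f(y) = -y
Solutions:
 f(y) = C1 + Integral(y/cos(y), y)


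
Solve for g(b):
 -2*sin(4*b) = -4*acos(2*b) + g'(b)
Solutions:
 g(b) = C1 + 4*b*acos(2*b) - 2*sqrt(1 - 4*b^2) + cos(4*b)/2


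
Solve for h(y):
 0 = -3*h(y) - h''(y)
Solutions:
 h(y) = C1*sin(sqrt(3)*y) + C2*cos(sqrt(3)*y)


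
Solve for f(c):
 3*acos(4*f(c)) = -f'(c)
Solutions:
 Integral(1/acos(4*_y), (_y, f(c))) = C1 - 3*c


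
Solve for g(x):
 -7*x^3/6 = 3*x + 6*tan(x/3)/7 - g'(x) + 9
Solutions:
 g(x) = C1 + 7*x^4/24 + 3*x^2/2 + 9*x - 18*log(cos(x/3))/7


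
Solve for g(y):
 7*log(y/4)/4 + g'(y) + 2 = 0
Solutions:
 g(y) = C1 - 7*y*log(y)/4 - y/4 + 7*y*log(2)/2


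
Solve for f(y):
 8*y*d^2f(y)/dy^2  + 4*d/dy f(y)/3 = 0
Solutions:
 f(y) = C1 + C2*y^(5/6)


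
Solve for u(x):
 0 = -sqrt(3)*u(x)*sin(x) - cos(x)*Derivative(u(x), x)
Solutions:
 u(x) = C1*cos(x)^(sqrt(3))


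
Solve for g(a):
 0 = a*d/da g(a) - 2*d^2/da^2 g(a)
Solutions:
 g(a) = C1 + C2*erfi(a/2)


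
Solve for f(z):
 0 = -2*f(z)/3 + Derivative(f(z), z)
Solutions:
 f(z) = C1*exp(2*z/3)


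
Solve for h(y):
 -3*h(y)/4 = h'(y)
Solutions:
 h(y) = C1*exp(-3*y/4)


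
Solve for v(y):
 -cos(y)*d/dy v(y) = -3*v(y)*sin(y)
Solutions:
 v(y) = C1/cos(y)^3


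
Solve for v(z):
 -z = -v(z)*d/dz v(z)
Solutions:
 v(z) = -sqrt(C1 + z^2)
 v(z) = sqrt(C1 + z^2)


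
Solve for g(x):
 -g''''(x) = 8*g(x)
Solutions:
 g(x) = (C1*sin(2^(1/4)*x) + C2*cos(2^(1/4)*x))*exp(-2^(1/4)*x) + (C3*sin(2^(1/4)*x) + C4*cos(2^(1/4)*x))*exp(2^(1/4)*x)


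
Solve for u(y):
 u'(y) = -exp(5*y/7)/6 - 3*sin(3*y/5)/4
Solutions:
 u(y) = C1 - 7*exp(5*y/7)/30 + 5*cos(3*y/5)/4


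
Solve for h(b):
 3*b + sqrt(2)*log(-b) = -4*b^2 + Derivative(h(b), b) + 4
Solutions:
 h(b) = C1 + 4*b^3/3 + 3*b^2/2 + sqrt(2)*b*log(-b) + b*(-4 - sqrt(2))


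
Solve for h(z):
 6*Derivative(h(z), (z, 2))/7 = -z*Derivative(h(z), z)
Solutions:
 h(z) = C1 + C2*erf(sqrt(21)*z/6)


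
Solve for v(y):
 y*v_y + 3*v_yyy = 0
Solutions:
 v(y) = C1 + Integral(C2*airyai(-3^(2/3)*y/3) + C3*airybi(-3^(2/3)*y/3), y)


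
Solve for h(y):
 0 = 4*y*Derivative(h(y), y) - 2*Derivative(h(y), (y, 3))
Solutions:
 h(y) = C1 + Integral(C2*airyai(2^(1/3)*y) + C3*airybi(2^(1/3)*y), y)


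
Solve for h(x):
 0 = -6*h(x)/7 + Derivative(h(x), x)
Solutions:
 h(x) = C1*exp(6*x/7)


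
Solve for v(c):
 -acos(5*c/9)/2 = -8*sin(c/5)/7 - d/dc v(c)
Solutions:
 v(c) = C1 + c*acos(5*c/9)/2 - sqrt(81 - 25*c^2)/10 + 40*cos(c/5)/7


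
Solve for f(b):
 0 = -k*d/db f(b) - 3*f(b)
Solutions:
 f(b) = C1*exp(-3*b/k)


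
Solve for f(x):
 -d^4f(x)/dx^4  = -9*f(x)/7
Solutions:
 f(x) = C1*exp(-sqrt(3)*7^(3/4)*x/7) + C2*exp(sqrt(3)*7^(3/4)*x/7) + C3*sin(sqrt(3)*7^(3/4)*x/7) + C4*cos(sqrt(3)*7^(3/4)*x/7)


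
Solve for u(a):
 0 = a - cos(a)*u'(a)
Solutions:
 u(a) = C1 + Integral(a/cos(a), a)


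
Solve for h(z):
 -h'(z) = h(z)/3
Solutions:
 h(z) = C1*exp(-z/3)


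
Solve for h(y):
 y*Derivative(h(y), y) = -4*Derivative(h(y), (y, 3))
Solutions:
 h(y) = C1 + Integral(C2*airyai(-2^(1/3)*y/2) + C3*airybi(-2^(1/3)*y/2), y)


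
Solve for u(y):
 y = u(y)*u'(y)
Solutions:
 u(y) = -sqrt(C1 + y^2)
 u(y) = sqrt(C1 + y^2)


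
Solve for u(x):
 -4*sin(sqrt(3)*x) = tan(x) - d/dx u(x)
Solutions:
 u(x) = C1 - log(cos(x)) - 4*sqrt(3)*cos(sqrt(3)*x)/3


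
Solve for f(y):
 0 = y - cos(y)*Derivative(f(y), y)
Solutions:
 f(y) = C1 + Integral(y/cos(y), y)


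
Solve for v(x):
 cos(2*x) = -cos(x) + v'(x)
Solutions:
 v(x) = C1 + sin(x) + sin(2*x)/2


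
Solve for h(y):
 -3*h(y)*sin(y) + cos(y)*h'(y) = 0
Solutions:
 h(y) = C1/cos(y)^3


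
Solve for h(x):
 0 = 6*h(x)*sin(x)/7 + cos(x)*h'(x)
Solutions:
 h(x) = C1*cos(x)^(6/7)


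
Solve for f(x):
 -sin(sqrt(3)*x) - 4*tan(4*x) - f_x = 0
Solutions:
 f(x) = C1 + log(cos(4*x)) + sqrt(3)*cos(sqrt(3)*x)/3


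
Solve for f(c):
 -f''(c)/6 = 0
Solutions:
 f(c) = C1 + C2*c


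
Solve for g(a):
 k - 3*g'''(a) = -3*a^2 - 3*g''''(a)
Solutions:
 g(a) = C1 + C2*a + C3*a^2 + C4*exp(a) + a^5/60 + a^4/12 + a^3*(k + 6)/18


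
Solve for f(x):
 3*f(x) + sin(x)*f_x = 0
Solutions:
 f(x) = C1*(cos(x) + 1)^(3/2)/(cos(x) - 1)^(3/2)


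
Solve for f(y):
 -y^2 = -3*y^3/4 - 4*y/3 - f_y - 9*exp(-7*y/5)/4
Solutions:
 f(y) = C1 - 3*y^4/16 + y^3/3 - 2*y^2/3 + 45*exp(-7*y/5)/28


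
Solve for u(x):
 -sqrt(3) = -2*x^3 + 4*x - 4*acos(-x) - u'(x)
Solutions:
 u(x) = C1 - x^4/2 + 2*x^2 - 4*x*acos(-x) + sqrt(3)*x - 4*sqrt(1 - x^2)


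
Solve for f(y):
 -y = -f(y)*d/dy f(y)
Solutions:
 f(y) = -sqrt(C1 + y^2)
 f(y) = sqrt(C1 + y^2)


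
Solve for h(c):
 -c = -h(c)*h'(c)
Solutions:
 h(c) = -sqrt(C1 + c^2)
 h(c) = sqrt(C1 + c^2)


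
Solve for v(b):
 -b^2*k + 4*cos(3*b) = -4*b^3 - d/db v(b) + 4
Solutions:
 v(b) = C1 - b^4 + b^3*k/3 + 4*b - 4*sin(3*b)/3


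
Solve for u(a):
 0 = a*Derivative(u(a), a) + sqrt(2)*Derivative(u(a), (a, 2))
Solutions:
 u(a) = C1 + C2*erf(2^(1/4)*a/2)


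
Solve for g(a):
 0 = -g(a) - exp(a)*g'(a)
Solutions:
 g(a) = C1*exp(exp(-a))


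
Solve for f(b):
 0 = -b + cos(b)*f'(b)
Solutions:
 f(b) = C1 + Integral(b/cos(b), b)


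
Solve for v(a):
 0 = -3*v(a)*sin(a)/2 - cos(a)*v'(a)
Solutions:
 v(a) = C1*cos(a)^(3/2)


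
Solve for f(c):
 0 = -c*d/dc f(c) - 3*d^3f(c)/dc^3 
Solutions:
 f(c) = C1 + Integral(C2*airyai(-3^(2/3)*c/3) + C3*airybi(-3^(2/3)*c/3), c)


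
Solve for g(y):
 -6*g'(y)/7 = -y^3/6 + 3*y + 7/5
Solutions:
 g(y) = C1 + 7*y^4/144 - 7*y^2/4 - 49*y/30


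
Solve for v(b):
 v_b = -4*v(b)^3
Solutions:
 v(b) = -sqrt(2)*sqrt(-1/(C1 - 4*b))/2
 v(b) = sqrt(2)*sqrt(-1/(C1 - 4*b))/2


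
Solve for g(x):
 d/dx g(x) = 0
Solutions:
 g(x) = C1


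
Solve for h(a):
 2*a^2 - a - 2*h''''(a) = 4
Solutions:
 h(a) = C1 + C2*a + C3*a^2 + C4*a^3 + a^6/360 - a^5/240 - a^4/12


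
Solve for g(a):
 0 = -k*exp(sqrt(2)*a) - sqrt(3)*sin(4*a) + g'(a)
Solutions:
 g(a) = C1 + sqrt(2)*k*exp(sqrt(2)*a)/2 - sqrt(3)*cos(4*a)/4


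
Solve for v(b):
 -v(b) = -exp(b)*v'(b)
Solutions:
 v(b) = C1*exp(-exp(-b))


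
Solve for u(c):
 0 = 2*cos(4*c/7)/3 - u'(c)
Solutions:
 u(c) = C1 + 7*sin(4*c/7)/6


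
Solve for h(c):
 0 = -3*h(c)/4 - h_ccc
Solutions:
 h(c) = C3*exp(-6^(1/3)*c/2) + (C1*sin(2^(1/3)*3^(5/6)*c/4) + C2*cos(2^(1/3)*3^(5/6)*c/4))*exp(6^(1/3)*c/4)


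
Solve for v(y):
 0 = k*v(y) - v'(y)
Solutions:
 v(y) = C1*exp(k*y)


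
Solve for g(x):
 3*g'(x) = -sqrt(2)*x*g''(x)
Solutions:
 g(x) = C1 + C2*x^(1 - 3*sqrt(2)/2)


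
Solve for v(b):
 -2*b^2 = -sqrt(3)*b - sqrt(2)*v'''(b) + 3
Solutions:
 v(b) = C1 + C2*b + C3*b^2 + sqrt(2)*b^5/60 - sqrt(6)*b^4/48 + sqrt(2)*b^3/4


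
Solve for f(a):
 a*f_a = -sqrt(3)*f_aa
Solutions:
 f(a) = C1 + C2*erf(sqrt(2)*3^(3/4)*a/6)


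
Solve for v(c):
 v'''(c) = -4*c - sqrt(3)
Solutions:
 v(c) = C1 + C2*c + C3*c^2 - c^4/6 - sqrt(3)*c^3/6


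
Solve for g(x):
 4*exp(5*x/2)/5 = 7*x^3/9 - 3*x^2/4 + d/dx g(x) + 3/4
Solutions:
 g(x) = C1 - 7*x^4/36 + x^3/4 - 3*x/4 + 8*exp(5*x/2)/25


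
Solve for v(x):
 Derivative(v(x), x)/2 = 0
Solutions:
 v(x) = C1


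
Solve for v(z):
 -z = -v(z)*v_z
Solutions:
 v(z) = -sqrt(C1 + z^2)
 v(z) = sqrt(C1 + z^2)


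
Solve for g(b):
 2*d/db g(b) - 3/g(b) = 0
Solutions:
 g(b) = -sqrt(C1 + 3*b)
 g(b) = sqrt(C1 + 3*b)


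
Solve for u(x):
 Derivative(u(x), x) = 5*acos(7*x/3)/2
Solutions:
 u(x) = C1 + 5*x*acos(7*x/3)/2 - 5*sqrt(9 - 49*x^2)/14


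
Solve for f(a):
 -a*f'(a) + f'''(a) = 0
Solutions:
 f(a) = C1 + Integral(C2*airyai(a) + C3*airybi(a), a)


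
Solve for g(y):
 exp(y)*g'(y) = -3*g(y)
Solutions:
 g(y) = C1*exp(3*exp(-y))


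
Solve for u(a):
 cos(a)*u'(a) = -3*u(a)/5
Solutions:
 u(a) = C1*(sin(a) - 1)^(3/10)/(sin(a) + 1)^(3/10)


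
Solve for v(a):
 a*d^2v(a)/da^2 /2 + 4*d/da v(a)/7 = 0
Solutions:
 v(a) = C1 + C2/a^(1/7)


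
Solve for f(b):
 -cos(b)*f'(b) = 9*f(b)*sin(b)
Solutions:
 f(b) = C1*cos(b)^9


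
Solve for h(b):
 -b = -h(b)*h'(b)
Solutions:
 h(b) = -sqrt(C1 + b^2)
 h(b) = sqrt(C1 + b^2)


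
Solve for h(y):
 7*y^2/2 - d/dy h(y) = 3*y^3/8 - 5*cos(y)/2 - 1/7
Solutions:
 h(y) = C1 - 3*y^4/32 + 7*y^3/6 + y/7 + 5*sin(y)/2


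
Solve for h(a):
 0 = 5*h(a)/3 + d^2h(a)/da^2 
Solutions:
 h(a) = C1*sin(sqrt(15)*a/3) + C2*cos(sqrt(15)*a/3)


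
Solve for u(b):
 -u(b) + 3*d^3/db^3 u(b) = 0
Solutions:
 u(b) = C3*exp(3^(2/3)*b/3) + (C1*sin(3^(1/6)*b/2) + C2*cos(3^(1/6)*b/2))*exp(-3^(2/3)*b/6)


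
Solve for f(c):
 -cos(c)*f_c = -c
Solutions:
 f(c) = C1 + Integral(c/cos(c), c)


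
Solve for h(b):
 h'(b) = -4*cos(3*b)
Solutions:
 h(b) = C1 - 4*sin(3*b)/3


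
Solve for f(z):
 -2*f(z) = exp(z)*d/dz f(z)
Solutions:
 f(z) = C1*exp(2*exp(-z))


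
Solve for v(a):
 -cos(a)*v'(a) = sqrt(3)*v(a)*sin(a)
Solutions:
 v(a) = C1*cos(a)^(sqrt(3))


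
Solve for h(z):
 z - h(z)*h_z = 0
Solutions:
 h(z) = -sqrt(C1 + z^2)
 h(z) = sqrt(C1 + z^2)


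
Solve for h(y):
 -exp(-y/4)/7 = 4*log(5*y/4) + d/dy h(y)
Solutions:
 h(y) = C1 - 4*y*log(y) + 4*y*(-log(5) + 1 + 2*log(2)) + 4*exp(-y/4)/7


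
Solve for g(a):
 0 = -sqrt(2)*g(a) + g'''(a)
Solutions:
 g(a) = C3*exp(2^(1/6)*a) + (C1*sin(2^(1/6)*sqrt(3)*a/2) + C2*cos(2^(1/6)*sqrt(3)*a/2))*exp(-2^(1/6)*a/2)


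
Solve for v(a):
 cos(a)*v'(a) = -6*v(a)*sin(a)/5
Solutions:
 v(a) = C1*cos(a)^(6/5)


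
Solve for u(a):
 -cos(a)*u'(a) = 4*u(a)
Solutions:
 u(a) = C1*(sin(a)^2 - 2*sin(a) + 1)/(sin(a)^2 + 2*sin(a) + 1)


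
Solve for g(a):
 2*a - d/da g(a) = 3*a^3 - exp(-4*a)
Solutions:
 g(a) = C1 - 3*a^4/4 + a^2 - exp(-4*a)/4


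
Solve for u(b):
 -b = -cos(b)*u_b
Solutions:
 u(b) = C1 + Integral(b/cos(b), b)


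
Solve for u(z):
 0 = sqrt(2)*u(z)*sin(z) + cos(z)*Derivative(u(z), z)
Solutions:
 u(z) = C1*cos(z)^(sqrt(2))


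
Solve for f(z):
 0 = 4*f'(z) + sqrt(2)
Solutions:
 f(z) = C1 - sqrt(2)*z/4


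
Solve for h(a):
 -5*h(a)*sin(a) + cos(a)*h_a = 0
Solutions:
 h(a) = C1/cos(a)^5


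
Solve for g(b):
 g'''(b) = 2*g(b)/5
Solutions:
 g(b) = C3*exp(2^(1/3)*5^(2/3)*b/5) + (C1*sin(2^(1/3)*sqrt(3)*5^(2/3)*b/10) + C2*cos(2^(1/3)*sqrt(3)*5^(2/3)*b/10))*exp(-2^(1/3)*5^(2/3)*b/10)


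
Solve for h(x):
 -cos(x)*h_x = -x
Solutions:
 h(x) = C1 + Integral(x/cos(x), x)


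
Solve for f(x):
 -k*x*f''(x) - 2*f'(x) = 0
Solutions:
 f(x) = C1 + x^(((re(k) - 2)*re(k) + im(k)^2)/(re(k)^2 + im(k)^2))*(C2*sin(2*log(x)*Abs(im(k))/(re(k)^2 + im(k)^2)) + C3*cos(2*log(x)*im(k)/(re(k)^2 + im(k)^2)))


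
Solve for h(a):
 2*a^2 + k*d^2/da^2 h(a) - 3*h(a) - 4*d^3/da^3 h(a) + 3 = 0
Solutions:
 h(a) = C1*exp(a*(-k^2/(-k^3 + sqrt(-k^6 + (648 - k^3)^2) + 648)^(1/3) + k - (-k^3 + sqrt(-k^6 + (648 - k^3)^2) + 648)^(1/3))/12) + C2*exp(a*(-4*k^2/((-1 + sqrt(3)*I)*(-k^3 + sqrt(-k^6 + (648 - k^3)^2) + 648)^(1/3)) + 2*k + (-k^3 + sqrt(-k^6 + (648 - k^3)^2) + 648)^(1/3) - sqrt(3)*I*(-k^3 + sqrt(-k^6 + (648 - k^3)^2) + 648)^(1/3))/24) + C3*exp(a*(4*k^2/((1 + sqrt(3)*I)*(-k^3 + sqrt(-k^6 + (648 - k^3)^2) + 648)^(1/3)) + 2*k + (-k^3 + sqrt(-k^6 + (648 - k^3)^2) + 648)^(1/3) + sqrt(3)*I*(-k^3 + sqrt(-k^6 + (648 - k^3)^2) + 648)^(1/3))/24) + 2*a^2/3 + 4*k/9 + 1


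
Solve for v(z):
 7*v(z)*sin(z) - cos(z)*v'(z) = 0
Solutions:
 v(z) = C1/cos(z)^7


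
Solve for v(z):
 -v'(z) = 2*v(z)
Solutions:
 v(z) = C1*exp(-2*z)


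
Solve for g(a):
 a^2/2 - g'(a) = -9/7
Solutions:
 g(a) = C1 + a^3/6 + 9*a/7


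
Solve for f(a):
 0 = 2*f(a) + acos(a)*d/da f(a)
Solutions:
 f(a) = C1*exp(-2*Integral(1/acos(a), a))


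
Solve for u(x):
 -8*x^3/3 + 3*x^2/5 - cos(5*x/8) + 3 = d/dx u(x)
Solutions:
 u(x) = C1 - 2*x^4/3 + x^3/5 + 3*x - 8*sin(5*x/8)/5


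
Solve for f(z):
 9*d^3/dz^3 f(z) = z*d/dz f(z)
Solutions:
 f(z) = C1 + Integral(C2*airyai(3^(1/3)*z/3) + C3*airybi(3^(1/3)*z/3), z)


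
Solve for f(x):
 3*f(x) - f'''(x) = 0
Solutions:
 f(x) = C3*exp(3^(1/3)*x) + (C1*sin(3^(5/6)*x/2) + C2*cos(3^(5/6)*x/2))*exp(-3^(1/3)*x/2)


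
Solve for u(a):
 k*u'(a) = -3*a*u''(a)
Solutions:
 u(a) = C1 + a^(1 - re(k)/3)*(C2*sin(log(a)*Abs(im(k))/3) + C3*cos(log(a)*im(k)/3))


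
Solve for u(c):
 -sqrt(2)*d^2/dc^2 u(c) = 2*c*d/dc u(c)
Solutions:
 u(c) = C1 + C2*erf(2^(3/4)*c/2)


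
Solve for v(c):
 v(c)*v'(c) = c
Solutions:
 v(c) = -sqrt(C1 + c^2)
 v(c) = sqrt(C1 + c^2)


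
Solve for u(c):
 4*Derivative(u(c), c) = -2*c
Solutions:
 u(c) = C1 - c^2/4


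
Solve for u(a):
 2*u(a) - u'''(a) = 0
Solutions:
 u(a) = C3*exp(2^(1/3)*a) + (C1*sin(2^(1/3)*sqrt(3)*a/2) + C2*cos(2^(1/3)*sqrt(3)*a/2))*exp(-2^(1/3)*a/2)


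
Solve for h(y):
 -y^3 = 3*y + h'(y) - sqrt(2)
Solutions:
 h(y) = C1 - y^4/4 - 3*y^2/2 + sqrt(2)*y


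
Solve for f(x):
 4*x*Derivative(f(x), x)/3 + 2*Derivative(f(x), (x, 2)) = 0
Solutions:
 f(x) = C1 + C2*erf(sqrt(3)*x/3)


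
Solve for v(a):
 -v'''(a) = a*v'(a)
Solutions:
 v(a) = C1 + Integral(C2*airyai(-a) + C3*airybi(-a), a)


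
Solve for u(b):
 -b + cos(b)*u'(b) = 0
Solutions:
 u(b) = C1 + Integral(b/cos(b), b)


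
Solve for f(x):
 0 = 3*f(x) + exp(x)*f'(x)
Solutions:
 f(x) = C1*exp(3*exp(-x))


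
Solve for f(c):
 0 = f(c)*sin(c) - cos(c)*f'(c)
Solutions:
 f(c) = C1/cos(c)


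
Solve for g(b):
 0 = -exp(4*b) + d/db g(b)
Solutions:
 g(b) = C1 + exp(4*b)/4


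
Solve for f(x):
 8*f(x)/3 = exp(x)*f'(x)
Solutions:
 f(x) = C1*exp(-8*exp(-x)/3)


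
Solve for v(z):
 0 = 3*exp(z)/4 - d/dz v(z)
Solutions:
 v(z) = C1 + 3*exp(z)/4


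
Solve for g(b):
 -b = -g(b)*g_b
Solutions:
 g(b) = -sqrt(C1 + b^2)
 g(b) = sqrt(C1 + b^2)


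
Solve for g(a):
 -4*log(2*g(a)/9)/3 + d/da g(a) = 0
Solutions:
 -3*Integral(1/(log(_y) - 2*log(3) + log(2)), (_y, g(a)))/4 = C1 - a


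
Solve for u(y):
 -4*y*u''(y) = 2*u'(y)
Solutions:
 u(y) = C1 + C2*sqrt(y)


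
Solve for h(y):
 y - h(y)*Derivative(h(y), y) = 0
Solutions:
 h(y) = -sqrt(C1 + y^2)
 h(y) = sqrt(C1 + y^2)


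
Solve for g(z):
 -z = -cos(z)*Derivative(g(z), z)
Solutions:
 g(z) = C1 + Integral(z/cos(z), z)


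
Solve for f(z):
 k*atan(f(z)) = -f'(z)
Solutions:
 Integral(1/atan(_y), (_y, f(z))) = C1 - k*z


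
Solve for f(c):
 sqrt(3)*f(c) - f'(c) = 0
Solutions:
 f(c) = C1*exp(sqrt(3)*c)


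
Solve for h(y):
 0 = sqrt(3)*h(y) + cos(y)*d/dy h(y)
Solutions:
 h(y) = C1*(sin(y) - 1)^(sqrt(3)/2)/(sin(y) + 1)^(sqrt(3)/2)


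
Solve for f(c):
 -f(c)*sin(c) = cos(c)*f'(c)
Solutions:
 f(c) = C1*cos(c)


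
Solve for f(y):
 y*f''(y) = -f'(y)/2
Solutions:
 f(y) = C1 + C2*sqrt(y)


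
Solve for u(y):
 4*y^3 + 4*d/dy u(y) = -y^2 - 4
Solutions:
 u(y) = C1 - y^4/4 - y^3/12 - y


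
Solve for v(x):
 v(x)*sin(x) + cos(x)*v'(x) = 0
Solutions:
 v(x) = C1*cos(x)


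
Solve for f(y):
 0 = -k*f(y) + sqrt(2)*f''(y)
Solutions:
 f(y) = C1*exp(-2^(3/4)*sqrt(k)*y/2) + C2*exp(2^(3/4)*sqrt(k)*y/2)


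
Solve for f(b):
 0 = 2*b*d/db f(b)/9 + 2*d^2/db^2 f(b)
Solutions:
 f(b) = C1 + C2*erf(sqrt(2)*b/6)


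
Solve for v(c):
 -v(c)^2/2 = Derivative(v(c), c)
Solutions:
 v(c) = 2/(C1 + c)


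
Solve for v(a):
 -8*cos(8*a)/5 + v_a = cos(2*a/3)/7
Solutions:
 v(a) = C1 + 3*sin(2*a/3)/14 + sin(8*a)/5


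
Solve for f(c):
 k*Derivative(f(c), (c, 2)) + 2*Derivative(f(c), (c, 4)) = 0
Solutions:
 f(c) = C1 + C2*c + C3*exp(-sqrt(2)*c*sqrt(-k)/2) + C4*exp(sqrt(2)*c*sqrt(-k)/2)


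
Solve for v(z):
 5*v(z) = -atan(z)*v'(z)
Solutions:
 v(z) = C1*exp(-5*Integral(1/atan(z), z))


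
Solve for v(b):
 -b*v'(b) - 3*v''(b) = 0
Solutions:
 v(b) = C1 + C2*erf(sqrt(6)*b/6)


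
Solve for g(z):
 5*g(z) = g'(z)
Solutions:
 g(z) = C1*exp(5*z)


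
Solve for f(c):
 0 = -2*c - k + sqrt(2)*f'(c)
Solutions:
 f(c) = C1 + sqrt(2)*c^2/2 + sqrt(2)*c*k/2


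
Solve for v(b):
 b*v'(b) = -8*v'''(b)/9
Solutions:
 v(b) = C1 + Integral(C2*airyai(-3^(2/3)*b/2) + C3*airybi(-3^(2/3)*b/2), b)


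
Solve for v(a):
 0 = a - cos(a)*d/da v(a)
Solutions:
 v(a) = C1 + Integral(a/cos(a), a)


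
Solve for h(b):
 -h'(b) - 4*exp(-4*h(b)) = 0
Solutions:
 h(b) = log(-I*(C1 - 16*b)^(1/4))
 h(b) = log(I*(C1 - 16*b)^(1/4))
 h(b) = log(-(C1 - 16*b)^(1/4))
 h(b) = log(C1 - 16*b)/4


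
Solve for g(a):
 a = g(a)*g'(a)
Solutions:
 g(a) = -sqrt(C1 + a^2)
 g(a) = sqrt(C1 + a^2)


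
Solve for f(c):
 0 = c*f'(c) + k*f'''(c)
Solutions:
 f(c) = C1 + Integral(C2*airyai(c*(-1/k)^(1/3)) + C3*airybi(c*(-1/k)^(1/3)), c)


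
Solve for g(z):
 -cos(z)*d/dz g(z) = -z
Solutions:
 g(z) = C1 + Integral(z/cos(z), z)


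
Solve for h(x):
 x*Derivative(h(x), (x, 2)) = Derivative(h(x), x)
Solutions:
 h(x) = C1 + C2*x^2


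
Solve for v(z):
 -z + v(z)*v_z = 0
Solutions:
 v(z) = -sqrt(C1 + z^2)
 v(z) = sqrt(C1 + z^2)


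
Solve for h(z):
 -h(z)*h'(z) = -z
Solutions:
 h(z) = -sqrt(C1 + z^2)
 h(z) = sqrt(C1 + z^2)


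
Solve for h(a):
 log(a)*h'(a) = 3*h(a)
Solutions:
 h(a) = C1*exp(3*li(a))


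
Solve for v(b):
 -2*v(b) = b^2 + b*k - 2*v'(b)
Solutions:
 v(b) = C1*exp(b) - b^2/2 - b*k/2 - b - k/2 - 1


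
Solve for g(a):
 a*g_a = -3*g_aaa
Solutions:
 g(a) = C1 + Integral(C2*airyai(-3^(2/3)*a/3) + C3*airybi(-3^(2/3)*a/3), a)


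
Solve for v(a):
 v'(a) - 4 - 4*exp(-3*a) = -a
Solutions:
 v(a) = C1 - a^2/2 + 4*a - 4*exp(-3*a)/3


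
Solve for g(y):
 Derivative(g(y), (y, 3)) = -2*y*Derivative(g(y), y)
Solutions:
 g(y) = C1 + Integral(C2*airyai(-2^(1/3)*y) + C3*airybi(-2^(1/3)*y), y)


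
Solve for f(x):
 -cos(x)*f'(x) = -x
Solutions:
 f(x) = C1 + Integral(x/cos(x), x)


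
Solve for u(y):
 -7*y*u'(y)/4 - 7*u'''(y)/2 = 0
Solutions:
 u(y) = C1 + Integral(C2*airyai(-2^(2/3)*y/2) + C3*airybi(-2^(2/3)*y/2), y)


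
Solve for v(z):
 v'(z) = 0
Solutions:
 v(z) = C1


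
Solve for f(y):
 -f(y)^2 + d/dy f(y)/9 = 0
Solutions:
 f(y) = -1/(C1 + 9*y)


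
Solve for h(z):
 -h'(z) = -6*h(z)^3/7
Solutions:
 h(z) = -sqrt(14)*sqrt(-1/(C1 + 6*z))/2
 h(z) = sqrt(14)*sqrt(-1/(C1 + 6*z))/2


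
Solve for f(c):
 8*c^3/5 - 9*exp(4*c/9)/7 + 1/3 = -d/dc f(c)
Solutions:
 f(c) = C1 - 2*c^4/5 - c/3 + 81*exp(4*c/9)/28


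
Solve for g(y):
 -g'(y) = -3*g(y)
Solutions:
 g(y) = C1*exp(3*y)


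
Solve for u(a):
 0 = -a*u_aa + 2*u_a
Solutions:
 u(a) = C1 + C2*a^3


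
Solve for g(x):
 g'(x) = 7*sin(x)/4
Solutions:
 g(x) = C1 - 7*cos(x)/4


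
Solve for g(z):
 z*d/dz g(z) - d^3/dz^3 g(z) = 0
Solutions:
 g(z) = C1 + Integral(C2*airyai(z) + C3*airybi(z), z)


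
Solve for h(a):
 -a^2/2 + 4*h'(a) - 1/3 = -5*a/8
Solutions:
 h(a) = C1 + a^3/24 - 5*a^2/64 + a/12


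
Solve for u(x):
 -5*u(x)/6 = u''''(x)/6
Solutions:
 u(x) = (C1*sin(sqrt(2)*5^(1/4)*x/2) + C2*cos(sqrt(2)*5^(1/4)*x/2))*exp(-sqrt(2)*5^(1/4)*x/2) + (C3*sin(sqrt(2)*5^(1/4)*x/2) + C4*cos(sqrt(2)*5^(1/4)*x/2))*exp(sqrt(2)*5^(1/4)*x/2)


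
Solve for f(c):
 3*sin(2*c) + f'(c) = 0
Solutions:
 f(c) = C1 + 3*cos(2*c)/2


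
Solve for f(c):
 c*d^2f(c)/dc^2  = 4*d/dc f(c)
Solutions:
 f(c) = C1 + C2*c^5


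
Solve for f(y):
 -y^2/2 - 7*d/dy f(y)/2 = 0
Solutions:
 f(y) = C1 - y^3/21


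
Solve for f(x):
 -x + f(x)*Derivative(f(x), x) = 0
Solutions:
 f(x) = -sqrt(C1 + x^2)
 f(x) = sqrt(C1 + x^2)


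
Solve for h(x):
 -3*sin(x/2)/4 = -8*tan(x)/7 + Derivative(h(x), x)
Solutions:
 h(x) = C1 - 8*log(cos(x))/7 + 3*cos(x/2)/2
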